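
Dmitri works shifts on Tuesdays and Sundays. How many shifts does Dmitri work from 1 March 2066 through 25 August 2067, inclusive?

155

1 March 2066 is a Monday.
That's 543 days from start to end, counting both.
543 = 7 × 77 + 4, so there are 77 full weeks plus 4 extra days.
Each full week contributes 2 days from the set (Tue, Sun): 77 × 2 = 154.
The 4 extra days are Mon, Tue, Wed, Thu — 1 of them qualifies.
Total: 154 + 1 = 155.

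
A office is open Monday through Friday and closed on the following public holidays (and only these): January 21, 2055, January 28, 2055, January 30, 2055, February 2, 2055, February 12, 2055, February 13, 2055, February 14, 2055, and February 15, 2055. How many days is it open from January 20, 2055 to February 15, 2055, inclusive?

January 20, 2055 is a Wednesday.
The range spans 27 days (inclusive of both endpoints).
27 = 7 × 3 + 6, so there are 3 full weeks plus 6 extra days.
Each full week contributes 5 weekdays (Mon–Fri): 3 × 5 = 15.
The 6 extra days are Wednesday, Thursday, Friday, Saturday, Sunday, Monday — 4 of them qualify.
Total: 15 + 4 = 19.
Holidays: January 21, 2055 (Thu); January 28, 2055 (Thu); January 30, 2055 (Sat); February 2, 2055 (Tue); February 12, 2055 (Fri); February 13, 2055 (Sat); February 14, 2055 (Sun); February 15, 2055 (Mon).
5 of the 8 holidays fall on weekdays; the rest are weekends and were already excluded.
Business days: 19 − 5 = 14.

14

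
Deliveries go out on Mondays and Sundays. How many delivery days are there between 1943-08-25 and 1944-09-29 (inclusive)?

1943-08-25 is a Wednesday.
That's 402 days from start to end, counting both.
402 = 7 × 57 + 3, so there are 57 full weeks plus 3 extra days.
Each full week contributes 2 days from the set (Mon, Sun): 57 × 2 = 114.
The 3 extra days are Wed, Thu, Fri — none qualify.
Total: 114 + 0 = 114.

114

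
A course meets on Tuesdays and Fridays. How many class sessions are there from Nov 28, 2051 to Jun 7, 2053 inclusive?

160

Nov 28, 2051 is a Tuesday.
The range spans 558 days (inclusive of both endpoints).
558 = 7 × 79 + 5, so there are 79 full weeks plus 5 extra days.
Each full week contributes 2 days from the set (Tue, Fri): 79 × 2 = 158.
The 5 extra days are Tue, Wed, Thu, Fri, Sat — 2 of them qualify.
Total: 158 + 2 = 160.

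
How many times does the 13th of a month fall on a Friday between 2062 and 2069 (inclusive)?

15

Friday-the-13ths by year:
2062: Jan, Oct
2063: Apr, Jul
2064: Jun
2065: Feb, Mar, Nov
2066: Aug
2067: May
2068: Jan, Apr, Jul
2069: Sep, Dec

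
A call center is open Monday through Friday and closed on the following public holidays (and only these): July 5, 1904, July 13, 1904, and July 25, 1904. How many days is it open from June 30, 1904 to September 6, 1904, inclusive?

June 30, 1904 is a Thursday.
The range spans 69 days (inclusive of both endpoints).
69 = 7 × 9 + 6, so there are 9 full weeks plus 6 extra days.
Each full week contributes 5 weekdays (Mon–Fri): 9 × 5 = 45.
The 6 extra days are Thursday, Friday, Saturday, Sunday, Monday, Tuesday — 4 of them qualify.
Total: 45 + 4 = 49.
Holidays: July 5, 1904 (Tue); July 13, 1904 (Wed); July 25, 1904 (Mon).
All 3 holidays fall on weekdays, so subtract 3.
Business days: 49 − 3 = 46.

46 working days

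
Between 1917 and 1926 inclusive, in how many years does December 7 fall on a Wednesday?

1

Day of week of December 7 in each year:
1917: Fri, 1918: Sat, 1919: Sun, 1920: Tue, 1921: Wed ✓, 1922: Thu, 1923: Fri, 1924: Sun, 1925: Mon, 1926: Tue
Wednesdays: 1921.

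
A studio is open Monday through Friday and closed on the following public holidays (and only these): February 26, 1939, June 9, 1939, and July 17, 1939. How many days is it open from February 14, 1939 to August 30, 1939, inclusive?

140

February 14, 1939 is a Tuesday.
The range spans 198 days (inclusive of both endpoints).
198 = 7 × 28 + 2, so there are 28 full weeks plus 2 extra days.
Each full week contributes 5 weekdays (Mon–Fri): 28 × 5 = 140.
The 2 extra days are Tue, Wed — 2 of them qualify.
Total: 140 + 2 = 142.
Holidays: February 26, 1939 (Sun); June 9, 1939 (Fri); July 17, 1939 (Mon).
2 of the 3 holidays fall on weekdays; the rest are weekends and were already excluded.
Business days: 142 − 2 = 140.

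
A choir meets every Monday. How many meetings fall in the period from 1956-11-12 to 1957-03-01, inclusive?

16 Mondays

1956-11-12 is a Monday.
That's 110 days from start to end, counting both.
110 = 7 × 15 + 5, so there are 15 full weeks plus 5 extra days.
Each full week contributes one Monday: 15 so far.
The 5 extra days are Mon, Tue, Wed, Thu, Fri — 1 of them qualifies.
Total: 15 + 1 = 16.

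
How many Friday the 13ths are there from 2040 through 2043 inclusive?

9

Friday-the-13ths by year:
2040: Jan, Apr, Jul
2041: Sep, Dec
2042: Jun
2043: Feb, Mar, Nov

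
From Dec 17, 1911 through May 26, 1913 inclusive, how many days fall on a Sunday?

76 Sundays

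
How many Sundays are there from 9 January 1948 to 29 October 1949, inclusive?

9 January 1948 is a Friday.
The range spans 660 days (inclusive of both endpoints).
660 = 7 × 94 + 2, so there are 94 full weeks plus 2 extra days.
Each full week contributes one Sunday: 94 so far.
The 2 extra days are Fri, Sat — none qualify.
Total: 94 + 0 = 94.

94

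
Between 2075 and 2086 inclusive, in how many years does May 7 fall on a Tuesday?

Day of week of May 7 in each year:
2075: Tue ✓, 2076: Thu, 2077: Fri, 2078: Sat, 2079: Sun, 2080: Tue ✓, 2081: Wed, 2082: Thu, 2083: Fri, 2084: Sun, 2085: Mon, 2086: Tue ✓
Tuesdays: 2075, 2080, 2086.

3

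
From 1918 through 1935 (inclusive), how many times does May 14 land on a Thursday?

Day of week of May 14 in each year:
1918: Tue, 1919: Wed, 1920: Fri, 1921: Sat, 1922: Sun, 1923: Mon, 1924: Wed, 1925: Thu ✓, 1926: Fri, 1927: Sat, 1928: Mon, 1929: Tue, 1930: Wed, 1931: Thu ✓, 1932: Sat, 1933: Sun, 1934: Mon, 1935: Tue
Thursdays: 1925, 1931.

2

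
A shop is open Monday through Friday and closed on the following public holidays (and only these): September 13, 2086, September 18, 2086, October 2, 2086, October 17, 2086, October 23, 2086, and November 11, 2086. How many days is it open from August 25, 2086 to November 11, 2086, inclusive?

50 working days

August 25, 2086 is a Sunday.
That's 79 days from start to end, counting both.
79 = 7 × 11 + 2, so there are 11 full weeks plus 2 extra days.
Each full week contributes 5 weekdays (Mon–Fri): 11 × 5 = 55.
The 2 extra days are Sunday, Monday — 1 of them qualifies.
Total: 55 + 1 = 56.
Holidays: September 13, 2086 (Fri); September 18, 2086 (Wed); October 2, 2086 (Wed); October 17, 2086 (Thu); October 23, 2086 (Wed); November 11, 2086 (Mon).
All 6 holidays fall on weekdays, so subtract 6.
Business days: 56 − 6 = 50.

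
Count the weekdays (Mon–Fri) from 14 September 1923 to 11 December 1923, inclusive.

14 September 1923 is a Friday.
The range spans 89 days (inclusive of both endpoints).
89 = 7 × 12 + 5, so there are 12 full weeks plus 5 extra days.
Each full week contributes 5 weekdays (Mon–Fri): 12 × 5 = 60.
The 5 extra days are Fri, Sat, Sun, Mon, Tue — 3 of them qualify.
Total: 60 + 3 = 63.

63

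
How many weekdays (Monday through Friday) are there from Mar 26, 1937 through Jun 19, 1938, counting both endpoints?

321 weekdays

Mar 26, 1937 is a Friday.
The range spans 451 days (inclusive of both endpoints).
451 = 7 × 64 + 3, so there are 64 full weeks plus 3 extra days.
Each full week contributes 5 weekdays (Mon–Fri): 64 × 5 = 320.
The 3 extra days are Fri, Sat, Sun — 1 of them qualifies.
Total: 320 + 1 = 321.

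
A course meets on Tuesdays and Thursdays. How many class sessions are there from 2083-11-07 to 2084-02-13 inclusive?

28

2083-11-07 is a Sunday.
That's 99 days from start to end, counting both.
99 = 7 × 14 + 1, so there are 14 full weeks plus 1 extra day.
Each full week contributes 2 days from the set (Tue, Thu): 14 × 2 = 28.
The 1 extra day is Sunday — none qualify.
Total: 28 + 0 = 28.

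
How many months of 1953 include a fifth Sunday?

4

A month has five Sundays exactly when Sunday falls within its first (length − 28) days.
Jan: 31 days, starts Thu → 5 of Thu, Fri, Sat
Feb: 28 days, starts Sun → 5 of (none)
Mar: 31 days, starts Sun → 5 of Sun, Mon, Tue ✓
Apr: 30 days, starts Wed → 5 of Wed, Thu
May: 31 days, starts Fri → 5 of Fri, Sat, Sun ✓
Jun: 30 days, starts Mon → 5 of Mon, Tue
Jul: 31 days, starts Wed → 5 of Wed, Thu, Fri
Aug: 31 days, starts Sat → 5 of Sat, Sun, Mon ✓
Sep: 30 days, starts Tue → 5 of Tue, Wed
Oct: 31 days, starts Thu → 5 of Thu, Fri, Sat
Nov: 30 days, starts Sun → 5 of Sun, Mon ✓
Dec: 31 days, starts Tue → 5 of Tue, Wed, Thu
Months with five Sundays: Mar, May, Aug, Nov.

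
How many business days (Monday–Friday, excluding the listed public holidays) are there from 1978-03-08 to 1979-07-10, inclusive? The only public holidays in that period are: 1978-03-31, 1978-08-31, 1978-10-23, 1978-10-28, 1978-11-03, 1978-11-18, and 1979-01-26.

1978-03-08 is a Wednesday.
From 1978-03-08 to 1979-07-10 is 490 days inclusive.
490 = 7 × 70, so the span is exactly 70 full weeks.
Each full week contributes 5 weekdays (Mon–Fri): 70 × 5 = 350.
Total: 350.
Holidays: 1978-03-31 (Fri); 1978-08-31 (Thu); 1978-10-23 (Mon); 1978-10-28 (Sat); 1978-11-03 (Fri); 1978-11-18 (Sat); 1979-01-26 (Fri).
5 of the 7 holidays fall on weekdays; the rest are weekends and were already excluded.
Business days: 350 − 5 = 345.

345 business days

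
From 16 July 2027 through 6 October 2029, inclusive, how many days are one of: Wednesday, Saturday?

233

16 July 2027 is a Friday.
From 16 July 2027 to 6 October 2029 is 814 days inclusive.
814 = 7 × 116 + 2, so there are 116 full weeks plus 2 extra days.
Each full week contributes 2 days from the set (Wed, Sat): 116 × 2 = 232.
The 2 extra days are Fri, Sat — 1 of them qualifies.
Total: 232 + 1 = 233.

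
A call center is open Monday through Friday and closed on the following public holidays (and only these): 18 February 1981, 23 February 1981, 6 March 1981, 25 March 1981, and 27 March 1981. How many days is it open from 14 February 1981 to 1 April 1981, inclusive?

14 February 1981 is a Saturday.
The range spans 47 days (inclusive of both endpoints).
47 = 7 × 6 + 5, so there are 6 full weeks plus 5 extra days.
Each full week contributes 5 weekdays (Mon–Fri): 6 × 5 = 30.
The 5 extra days are Saturday, Sunday, Monday, Tuesday, Wednesday — 3 of them qualify.
Total: 30 + 3 = 33.
Holidays: 18 February 1981 (Wed); 23 February 1981 (Mon); 6 March 1981 (Fri); 25 March 1981 (Wed); 27 March 1981 (Fri).
All 5 holidays fall on weekdays, so subtract 5.
Business days: 33 − 5 = 28.

28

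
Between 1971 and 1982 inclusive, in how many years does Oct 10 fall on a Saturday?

1

Day of week of October 10 in each year:
1971: Sun, 1972: Tue, 1973: Wed, 1974: Thu, 1975: Fri, 1976: Sun, 1977: Mon, 1978: Tue, 1979: Wed, 1980: Fri, 1981: Sat ✓, 1982: Sun
Saturdays: 1981.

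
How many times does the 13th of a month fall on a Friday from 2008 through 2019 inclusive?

22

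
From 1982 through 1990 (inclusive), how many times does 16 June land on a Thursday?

Day of week of June 16 in each year:
1982: Wed, 1983: Thu ✓, 1984: Sat, 1985: Sun, 1986: Mon, 1987: Tue, 1988: Thu ✓, 1989: Fri, 1990: Sat
Thursdays: 1983, 1988.

2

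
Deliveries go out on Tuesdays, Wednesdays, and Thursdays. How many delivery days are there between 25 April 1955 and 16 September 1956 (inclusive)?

219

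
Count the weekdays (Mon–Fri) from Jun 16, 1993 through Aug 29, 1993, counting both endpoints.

53

Jun 16, 1993 is a Wednesday.
The range spans 75 days (inclusive of both endpoints).
75 = 7 × 10 + 5, so there are 10 full weeks plus 5 extra days.
Each full week contributes 5 weekdays (Mon–Fri): 10 × 5 = 50.
The 5 extra days are Wed, Thu, Fri, Sat, Sun — 3 of them qualify.
Total: 50 + 3 = 53.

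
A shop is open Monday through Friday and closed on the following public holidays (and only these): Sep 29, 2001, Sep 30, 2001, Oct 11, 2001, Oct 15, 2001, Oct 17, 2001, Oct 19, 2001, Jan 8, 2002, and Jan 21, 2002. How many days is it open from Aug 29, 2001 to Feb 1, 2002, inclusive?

Aug 29, 2001 is a Wednesday.
The range spans 157 days (inclusive of both endpoints).
157 = 7 × 22 + 3, so there are 22 full weeks plus 3 extra days.
Each full week contributes 5 weekdays (Mon–Fri): 22 × 5 = 110.
The 3 extra days are Wed, Thu, Fri — 3 of them qualify.
Total: 110 + 3 = 113.
Holidays: Sep 29, 2001 (Sat); Sep 30, 2001 (Sun); Oct 11, 2001 (Thu); Oct 15, 2001 (Mon); Oct 17, 2001 (Wed); Oct 19, 2001 (Fri); Jan 8, 2002 (Tue); Jan 21, 2002 (Mon).
6 of the 8 holidays fall on weekdays; the rest are weekends and were already excluded.
Business days: 113 − 6 = 107.

107 business days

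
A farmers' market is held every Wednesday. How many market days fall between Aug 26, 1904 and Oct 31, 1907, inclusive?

166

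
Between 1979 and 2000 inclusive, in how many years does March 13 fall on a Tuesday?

3

Day of week of March 13 in each year:
1979: Tue ✓, 1980: Thu, 1981: Fri, 1982: Sat, 1983: Sun, 1984: Tue ✓, 1985: Wed, 1986: Thu, 1987: Fri, 1988: Sun, 1989: Mon, 1990: Tue ✓, 1991: Wed, 1992: Fri, 1993: Sat, 1994: Sun, 1995: Mon, 1996: Wed, 1997: Thu, 1998: Fri, 1999: Sat, 2000: Mon
Tuesdays: 1979, 1984, 1990.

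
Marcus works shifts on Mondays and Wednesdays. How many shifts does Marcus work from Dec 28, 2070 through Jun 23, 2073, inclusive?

260

Dec 28, 2070 is a Sunday.
That's 909 days from start to end, counting both.
909 = 7 × 129 + 6, so there are 129 full weeks plus 6 extra days.
Each full week contributes 2 days from the set (Mon, Wed): 129 × 2 = 258.
The 6 extra days are Sunday, Monday, Tuesday, Wednesday, Thursday, Friday — 2 of them qualify.
Total: 258 + 2 = 260.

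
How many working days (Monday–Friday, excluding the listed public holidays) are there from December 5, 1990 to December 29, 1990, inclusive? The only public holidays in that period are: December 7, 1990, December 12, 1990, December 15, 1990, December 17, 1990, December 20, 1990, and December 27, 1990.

13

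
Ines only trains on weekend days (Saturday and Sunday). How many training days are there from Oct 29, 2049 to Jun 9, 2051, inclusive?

Oct 29, 2049 is a Friday.
From Oct 29, 2049 to Jun 9, 2051 is 589 days inclusive.
589 = 7 × 84 + 1, so there are 84 full weeks plus 1 extra day.
Each full week contributes 2 weekend days (Sat, Sun): 84 × 2 = 168.
The 1 extra day is Fri — none qualify.
Total: 168 + 0 = 168.

168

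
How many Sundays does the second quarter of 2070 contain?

2070-04-01 is a Tuesday.
That's 91 days from start to end, counting both.
91 = 7 × 13, so the span is exactly 13 full weeks.
Each full week contributes one Sunday: 13 so far.
Total: 13.

13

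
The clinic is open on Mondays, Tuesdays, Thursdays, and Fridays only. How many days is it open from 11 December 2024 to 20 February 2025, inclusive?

11 December 2024 is a Wednesday.
The range spans 72 days (inclusive of both endpoints).
72 = 7 × 10 + 2, so there are 10 full weeks plus 2 extra days.
Each full week contributes 4 days from the set (Mon, Tue, Thu, Fri): 10 × 4 = 40.
The 2 extra days are Wednesday, Thursday — 1 of them qualifies.
Total: 40 + 1 = 41.

41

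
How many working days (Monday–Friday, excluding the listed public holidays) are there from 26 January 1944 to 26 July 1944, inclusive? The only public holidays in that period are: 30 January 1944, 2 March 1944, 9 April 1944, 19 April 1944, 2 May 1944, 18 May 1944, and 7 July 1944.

126 working days

26 January 1944 is a Wednesday.
From 26 January 1944 to 26 July 1944 is 183 days inclusive.
183 = 7 × 26 + 1, so there are 26 full weeks plus 1 extra day.
Each full week contributes 5 weekdays (Mon–Fri): 26 × 5 = 130.
The 1 extra day is Wed — 1 of them qualifies.
Total: 130 + 1 = 131.
Holidays: 30 January 1944 (Sun); 2 March 1944 (Thu); 9 April 1944 (Sun); 19 April 1944 (Wed); 2 May 1944 (Tue); 18 May 1944 (Thu); 7 July 1944 (Fri).
5 of the 7 holidays fall on weekdays; the rest are weekends and were already excluded.
Business days: 131 − 5 = 126.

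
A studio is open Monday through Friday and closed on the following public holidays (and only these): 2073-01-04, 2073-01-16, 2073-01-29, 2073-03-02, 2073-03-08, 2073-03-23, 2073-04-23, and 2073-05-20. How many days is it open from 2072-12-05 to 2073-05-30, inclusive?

2072-12-05 is a Monday.
From 2072-12-05 to 2073-05-30 is 177 days inclusive.
177 = 7 × 25 + 2, so there are 25 full weeks plus 2 extra days.
Each full week contributes 5 weekdays (Mon–Fri): 25 × 5 = 125.
The 2 extra days are Monday, Tuesday — 2 of them qualify.
Total: 125 + 2 = 127.
Holidays: 2073-01-04 (Wed); 2073-01-16 (Mon); 2073-01-29 (Sun); 2073-03-02 (Thu); 2073-03-08 (Wed); 2073-03-23 (Thu); 2073-04-23 (Sun); 2073-05-20 (Sat).
5 of the 8 holidays fall on weekdays; the rest are weekends and were already excluded.
Business days: 127 − 5 = 122.

122 working days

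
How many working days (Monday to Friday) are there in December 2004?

23

December 1, 2004 is a Wednesday.
From December 1, 2004 to December 31, 2004 is 31 days inclusive.
31 = 7 × 4 + 3, so there are 4 full weeks plus 3 extra days.
Each full week contributes 5 weekdays (Mon–Fri): 4 × 5 = 20.
The 3 extra days are Wed, Thu, Fri — 3 of them qualify.
Total: 20 + 3 = 23.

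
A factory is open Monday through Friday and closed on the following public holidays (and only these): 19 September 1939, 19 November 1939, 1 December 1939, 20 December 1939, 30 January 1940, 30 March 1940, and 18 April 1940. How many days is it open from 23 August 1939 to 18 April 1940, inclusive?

23 August 1939 is a Wednesday.
The range spans 240 days (inclusive of both endpoints).
240 = 7 × 34 + 2, so there are 34 full weeks plus 2 extra days.
Each full week contributes 5 weekdays (Mon–Fri): 34 × 5 = 170.
The 2 extra days are Wednesday, Thursday — 2 of them qualify.
Total: 170 + 2 = 172.
Holidays: 19 September 1939 (Tue); 19 November 1939 (Sun); 1 December 1939 (Fri); 20 December 1939 (Wed); 30 January 1940 (Tue); 30 March 1940 (Sat); 18 April 1940 (Thu).
5 of the 7 holidays fall on weekdays; the rest are weekends and were already excluded.
Business days: 172 − 5 = 167.

167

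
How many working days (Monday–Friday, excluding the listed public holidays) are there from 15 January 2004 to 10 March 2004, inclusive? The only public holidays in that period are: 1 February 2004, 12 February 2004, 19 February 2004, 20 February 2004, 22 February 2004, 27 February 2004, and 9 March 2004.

35

15 January 2004 is a Thursday.
The range spans 56 days (inclusive of both endpoints).
56 = 7 × 8, so the span is exactly 8 full weeks.
Each full week contributes 5 weekdays (Mon–Fri): 8 × 5 = 40.
Total: 40.
Holidays: 1 February 2004 (Sun); 12 February 2004 (Thu); 19 February 2004 (Thu); 20 February 2004 (Fri); 22 February 2004 (Sun); 27 February 2004 (Fri); 9 March 2004 (Tue).
5 of the 7 holidays fall on weekdays; the rest are weekends and were already excluded.
Business days: 40 − 5 = 35.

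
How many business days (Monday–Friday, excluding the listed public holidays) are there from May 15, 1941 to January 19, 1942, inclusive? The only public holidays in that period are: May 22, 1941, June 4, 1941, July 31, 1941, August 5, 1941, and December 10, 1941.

173

May 15, 1941 is a Thursday.
The range spans 250 days (inclusive of both endpoints).
250 = 7 × 35 + 5, so there are 35 full weeks plus 5 extra days.
Each full week contributes 5 weekdays (Mon–Fri): 35 × 5 = 175.
The 5 extra days are Thu, Fri, Sat, Sun, Mon — 3 of them qualify.
Total: 175 + 3 = 178.
Holidays: May 22, 1941 (Thu); June 4, 1941 (Wed); July 31, 1941 (Thu); August 5, 1941 (Tue); December 10, 1941 (Wed).
All 5 holidays fall on weekdays, so subtract 5.
Business days: 178 − 5 = 173.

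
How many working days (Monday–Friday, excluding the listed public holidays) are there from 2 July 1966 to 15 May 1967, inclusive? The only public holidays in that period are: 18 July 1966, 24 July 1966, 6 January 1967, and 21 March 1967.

2 July 1966 is a Saturday.
From 2 July 1966 to 15 May 1967 is 318 days inclusive.
318 = 7 × 45 + 3, so there are 45 full weeks plus 3 extra days.
Each full week contributes 5 weekdays (Mon–Fri): 45 × 5 = 225.
The 3 extra days are Sat, Sun, Mon — 1 of them qualifies.
Total: 225 + 1 = 226.
Holidays: 18 July 1966 (Mon); 24 July 1966 (Sun); 6 January 1967 (Fri); 21 March 1967 (Tue).
3 of the 4 holidays fall on weekdays; the rest are weekends and were already excluded.
Business days: 226 − 3 = 223.

223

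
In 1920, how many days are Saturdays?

52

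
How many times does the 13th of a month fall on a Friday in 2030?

2

The 13th falls on a Friday when the month's 13th has weekday Fri.
Jan 13 is Sun; Feb 13 is Wed; Mar 13 is Wed; Apr 13 is Sat; May 13 is Mon; Jun 13 is Thu; Jul 13 is Sat; Aug 13 is Tue; Sep 13 is Fri ✓; Oct 13 is Sun; Nov 13 is Wed; Dec 13 is Fri ✓.
Friday the 13ths: Sep, Dec.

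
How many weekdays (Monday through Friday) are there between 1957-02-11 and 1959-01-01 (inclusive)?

494 weekdays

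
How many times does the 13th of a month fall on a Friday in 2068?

3

The 13th falls on a Friday when the month's 13th has weekday Fri.
Jan 13 is Fri ✓; Feb 13 is Mon; Mar 13 is Tue; Apr 13 is Fri ✓; May 13 is Sun; Jun 13 is Wed; Jul 13 is Fri ✓; Aug 13 is Mon; Sep 13 is Thu; Oct 13 is Sat; Nov 13 is Tue; Dec 13 is Thu.
Friday the 13ths: Jan, Apr, Jul.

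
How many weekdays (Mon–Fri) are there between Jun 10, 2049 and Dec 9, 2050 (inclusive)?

392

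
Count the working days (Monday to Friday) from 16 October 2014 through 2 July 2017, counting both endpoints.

707 weekdays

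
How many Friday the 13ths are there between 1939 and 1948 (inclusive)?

17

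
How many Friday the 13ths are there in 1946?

The 13th falls on a Friday when the month's 13th has weekday Fri.
Jan 13 is Sun; Feb 13 is Wed; Mar 13 is Wed; Apr 13 is Sat; May 13 is Mon; Jun 13 is Thu; Jul 13 is Sat; Aug 13 is Tue; Sep 13 is Fri ✓; Oct 13 is Sun; Nov 13 is Wed; Dec 13 is Fri ✓.
Friday the 13ths: Sep, Dec.

2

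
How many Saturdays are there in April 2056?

Apr 1, 2056 is a Saturday.
That's 30 days from start to end, counting both.
30 = 7 × 4 + 2, so there are 4 full weeks plus 2 extra days.
Each full week contributes one Saturday: 4 so far.
The 2 extra days are Sat, Sun — 1 of them qualifies.
Total: 4 + 1 = 5.

5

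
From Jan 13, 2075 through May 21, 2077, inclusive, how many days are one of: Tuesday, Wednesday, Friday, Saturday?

Jan 13, 2075 is a Sunday.
From Jan 13, 2075 to May 21, 2077 is 860 days inclusive.
860 = 7 × 122 + 6, so there are 122 full weeks plus 6 extra days.
Each full week contributes 4 days from the set (Tue, Wed, Fri, Sat): 122 × 4 = 488.
The 6 extra days are Sun, Mon, Tue, Wed, Thu, Fri — 3 of them qualify.
Total: 488 + 3 = 491.

491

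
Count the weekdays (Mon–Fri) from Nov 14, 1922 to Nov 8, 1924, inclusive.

Nov 14, 1922 is a Tuesday.
That's 726 days from start to end, counting both.
726 = 7 × 103 + 5, so there are 103 full weeks plus 5 extra days.
Each full week contributes 5 weekdays (Mon–Fri): 103 × 5 = 515.
The 5 extra days are Tuesday, Wednesday, Thursday, Friday, Saturday — 4 of them qualify.
Total: 515 + 4 = 519.

519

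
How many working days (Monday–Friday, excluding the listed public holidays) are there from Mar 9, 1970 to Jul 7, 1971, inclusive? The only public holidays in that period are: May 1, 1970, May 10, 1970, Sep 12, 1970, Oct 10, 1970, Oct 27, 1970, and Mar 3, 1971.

Mar 9, 1970 is a Monday.
That's 486 days from start to end, counting both.
486 = 7 × 69 + 3, so there are 69 full weeks plus 3 extra days.
Each full week contributes 5 weekdays (Mon–Fri): 69 × 5 = 345.
The 3 extra days are Mon, Tue, Wed — 3 of them qualify.
Total: 345 + 3 = 348.
Holidays: May 1, 1970 (Fri); May 10, 1970 (Sun); Sep 12, 1970 (Sat); Oct 10, 1970 (Sat); Oct 27, 1970 (Tue); Mar 3, 1971 (Wed).
3 of the 6 holidays fall on weekdays; the rest are weekends and were already excluded.
Business days: 348 − 3 = 345.

345 working days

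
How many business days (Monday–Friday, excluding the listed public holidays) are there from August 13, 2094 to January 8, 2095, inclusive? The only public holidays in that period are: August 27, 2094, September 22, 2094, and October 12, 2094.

103 business days

August 13, 2094 is a Friday.
That's 149 days from start to end, counting both.
149 = 7 × 21 + 2, so there are 21 full weeks plus 2 extra days.
Each full week contributes 5 weekdays (Mon–Fri): 21 × 5 = 105.
The 2 extra days are Friday, Saturday — 1 of them qualifies.
Total: 105 + 1 = 106.
Holidays: August 27, 2094 (Fri); September 22, 2094 (Wed); October 12, 2094 (Tue).
All 3 holidays fall on weekdays, so subtract 3.
Business days: 106 − 3 = 103.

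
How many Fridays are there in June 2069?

4

Jun 1, 2069 is a Saturday.
From Jun 1, 2069 to Jun 30, 2069 is 30 days inclusive.
30 = 7 × 4 + 2, so there are 4 full weeks plus 2 extra days.
Each full week contributes one Friday: 4 so far.
The 2 extra days are Saturday, Sunday — none qualify.
Total: 4 + 0 = 4.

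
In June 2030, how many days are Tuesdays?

4

2030-06-01 is a Saturday.
From 2030-06-01 to 2030-06-30 is 30 days inclusive.
30 = 7 × 4 + 2, so there are 4 full weeks plus 2 extra days.
Each full week contributes one Tuesday: 4 so far.
The 2 extra days are Saturday, Sunday — none qualify.
Total: 4 + 0 = 4.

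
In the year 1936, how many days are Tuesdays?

1936-01-01 is a Wednesday.
From 1936-01-01 to 1936-12-31 is 366 days inclusive.
366 = 7 × 52 + 2, so there are 52 full weeks plus 2 extra days.
Each full week contributes one Tuesday: 52 so far.
The 2 extra days are Wednesday, Thursday — none qualify.
Total: 52 + 0 = 52.

52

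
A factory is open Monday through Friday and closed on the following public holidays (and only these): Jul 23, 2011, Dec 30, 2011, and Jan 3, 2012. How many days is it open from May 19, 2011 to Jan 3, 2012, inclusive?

May 19, 2011 is a Thursday.
That's 230 days from start to end, counting both.
230 = 7 × 32 + 6, so there are 32 full weeks plus 6 extra days.
Each full week contributes 5 weekdays (Mon–Fri): 32 × 5 = 160.
The 6 extra days are Thu, Fri, Sat, Sun, Mon, Tue — 4 of them qualify.
Total: 160 + 4 = 164.
Holidays: Jul 23, 2011 (Sat); Dec 30, 2011 (Fri); Jan 3, 2012 (Tue).
2 of the 3 holidays fall on weekdays; the rest are weekends and were already excluded.
Business days: 164 − 2 = 162.

162 business days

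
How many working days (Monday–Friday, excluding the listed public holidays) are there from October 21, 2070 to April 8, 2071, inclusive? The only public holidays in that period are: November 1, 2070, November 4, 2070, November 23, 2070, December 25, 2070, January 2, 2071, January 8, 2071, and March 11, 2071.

October 21, 2070 is a Tuesday.
That's 170 days from start to end, counting both.
170 = 7 × 24 + 2, so there are 24 full weeks plus 2 extra days.
Each full week contributes 5 weekdays (Mon–Fri): 24 × 5 = 120.
The 2 extra days are Tue, Wed — 2 of them qualify.
Total: 120 + 2 = 122.
Holidays: November 1, 2070 (Sat); November 4, 2070 (Tue); November 23, 2070 (Sun); December 25, 2070 (Thu); January 2, 2071 (Fri); January 8, 2071 (Thu); March 11, 2071 (Wed).
5 of the 7 holidays fall on weekdays; the rest are weekends and were already excluded.
Business days: 122 − 5 = 117.

117 working days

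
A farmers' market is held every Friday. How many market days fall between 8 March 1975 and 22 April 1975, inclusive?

8 March 1975 is a Saturday.
That's 46 days from start to end, counting both.
46 = 7 × 6 + 4, so there are 6 full weeks plus 4 extra days.
Each full week contributes one Friday: 6 so far.
The 4 extra days are Saturday, Sunday, Monday, Tuesday — none qualify.
Total: 6 + 0 = 6.

6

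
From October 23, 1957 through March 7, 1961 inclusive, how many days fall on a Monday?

October 23, 1957 is a Wednesday.
The range spans 1232 days (inclusive of both endpoints).
1232 = 7 × 176, so the span is exactly 176 full weeks.
Each full week contributes one Monday: 176 so far.

176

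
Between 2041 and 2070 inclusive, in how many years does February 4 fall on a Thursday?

4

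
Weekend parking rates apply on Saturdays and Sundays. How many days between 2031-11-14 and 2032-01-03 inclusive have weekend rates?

15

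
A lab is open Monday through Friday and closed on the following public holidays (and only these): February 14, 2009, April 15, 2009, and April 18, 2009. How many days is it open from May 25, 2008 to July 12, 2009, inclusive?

May 25, 2008 is a Sunday.
From May 25, 2008 to July 12, 2009 is 414 days inclusive.
414 = 7 × 59 + 1, so there are 59 full weeks plus 1 extra day.
Each full week contributes 5 weekdays (Mon–Fri): 59 × 5 = 295.
The 1 extra day is Sun — none qualify.
Total: 295 + 0 = 295.
Holidays: February 14, 2009 (Sat); April 15, 2009 (Wed); April 18, 2009 (Sat).
1 of the 3 holidays fall on weekdays; the rest are weekends and were already excluded.
Business days: 295 − 1 = 294.

294 working days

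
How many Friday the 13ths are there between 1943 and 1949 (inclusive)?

Friday-the-13ths by year:
1943: Aug
1944: Oct
1945: Apr, Jul
1946: Sep, Dec
1947: Jun
1948: Feb, Aug
1949: May

10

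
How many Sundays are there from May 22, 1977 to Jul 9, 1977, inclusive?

7 Sundays

May 22, 1977 is a Sunday.
That's 49 days from start to end, counting both.
49 = 7 × 7, so the span is exactly 7 full weeks.
Each full week contributes one Sunday: 7 so far.
Total: 7.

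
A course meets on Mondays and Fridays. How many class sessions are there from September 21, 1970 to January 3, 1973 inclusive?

September 21, 1970 is a Monday.
From September 21, 1970 to January 3, 1973 is 836 days inclusive.
836 = 7 × 119 + 3, so there are 119 full weeks plus 3 extra days.
Each full week contributes 2 days from the set (Mon, Fri): 119 × 2 = 238.
The 3 extra days are Monday, Tuesday, Wednesday — 1 of them qualifies.
Total: 238 + 1 = 239.

239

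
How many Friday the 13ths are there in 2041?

2

The 13th falls on a Friday when the month's 13th has weekday Fri.
Jan 13 is Sun; Feb 13 is Wed; Mar 13 is Wed; Apr 13 is Sat; May 13 is Mon; Jun 13 is Thu; Jul 13 is Sat; Aug 13 is Tue; Sep 13 is Fri ✓; Oct 13 is Sun; Nov 13 is Wed; Dec 13 is Fri ✓.
Friday the 13ths: Sep, Dec.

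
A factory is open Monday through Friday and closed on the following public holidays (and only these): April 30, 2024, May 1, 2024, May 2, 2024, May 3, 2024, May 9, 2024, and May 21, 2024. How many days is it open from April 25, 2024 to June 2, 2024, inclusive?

21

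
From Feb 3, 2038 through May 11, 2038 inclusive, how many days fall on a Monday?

Feb 3, 2038 is a Wednesday.
From Feb 3, 2038 to May 11, 2038 is 98 days inclusive.
98 = 7 × 14, so the span is exactly 14 full weeks.
Each full week contributes one Monday: 14 so far.

14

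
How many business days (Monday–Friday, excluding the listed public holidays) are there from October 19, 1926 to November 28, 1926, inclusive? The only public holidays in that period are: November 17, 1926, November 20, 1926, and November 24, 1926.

27

October 19, 1926 is a Tuesday.
The range spans 41 days (inclusive of both endpoints).
41 = 7 × 5 + 6, so there are 5 full weeks plus 6 extra days.
Each full week contributes 5 weekdays (Mon–Fri): 5 × 5 = 25.
The 6 extra days are Tuesday, Wednesday, Thursday, Friday, Saturday, Sunday — 4 of them qualify.
Total: 25 + 4 = 29.
Holidays: November 17, 1926 (Wed); November 20, 1926 (Sat); November 24, 1926 (Wed).
2 of the 3 holidays fall on weekdays; the rest are weekends and were already excluded.
Business days: 29 − 2 = 27.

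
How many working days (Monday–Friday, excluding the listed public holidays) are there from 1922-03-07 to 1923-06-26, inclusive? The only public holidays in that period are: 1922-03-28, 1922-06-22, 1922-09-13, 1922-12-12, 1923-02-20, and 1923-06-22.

1922-03-07 is a Tuesday.
The range spans 477 days (inclusive of both endpoints).
477 = 7 × 68 + 1, so there are 68 full weeks plus 1 extra day.
Each full week contributes 5 weekdays (Mon–Fri): 68 × 5 = 340.
The 1 extra day is Tue — 1 of them qualifies.
Total: 340 + 1 = 341.
Holidays: 1922-03-28 (Tue); 1922-06-22 (Thu); 1922-09-13 (Wed); 1922-12-12 (Tue); 1923-02-20 (Tue); 1923-06-22 (Fri).
All 6 holidays fall on weekdays, so subtract 6.
Business days: 341 − 6 = 335.

335 working days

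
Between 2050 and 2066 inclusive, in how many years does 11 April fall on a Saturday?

Day of week of April 11 in each year:
2050: Mon, 2051: Tue, 2052: Thu, 2053: Fri, 2054: Sat ✓, 2055: Sun, 2056: Tue, 2057: Wed, 2058: Thu, 2059: Fri, 2060: Sun, 2061: Mon, 2062: Tue, 2063: Wed, 2064: Fri, 2065: Sat ✓, 2066: Sun
Saturdays: 2054, 2065.

2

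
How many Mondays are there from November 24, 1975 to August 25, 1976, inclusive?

November 24, 1975 is a Monday.
That's 276 days from start to end, counting both.
276 = 7 × 39 + 3, so there are 39 full weeks plus 3 extra days.
Each full week contributes one Monday: 39 so far.
The 3 extra days are Mon, Tue, Wed — 1 of them qualifies.
Total: 39 + 1 = 40.

40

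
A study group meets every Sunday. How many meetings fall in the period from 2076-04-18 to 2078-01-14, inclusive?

91 Sundays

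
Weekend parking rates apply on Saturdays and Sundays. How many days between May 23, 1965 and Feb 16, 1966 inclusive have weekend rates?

77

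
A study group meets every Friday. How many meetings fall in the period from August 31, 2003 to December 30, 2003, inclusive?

17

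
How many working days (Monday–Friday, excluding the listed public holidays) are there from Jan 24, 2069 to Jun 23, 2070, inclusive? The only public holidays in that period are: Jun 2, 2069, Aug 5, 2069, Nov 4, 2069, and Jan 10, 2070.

Jan 24, 2069 is a Thursday.
The range spans 516 days (inclusive of both endpoints).
516 = 7 × 73 + 5, so there are 73 full weeks plus 5 extra days.
Each full week contributes 5 weekdays (Mon–Fri): 73 × 5 = 365.
The 5 extra days are Thursday, Friday, Saturday, Sunday, Monday — 3 of them qualify.
Total: 365 + 3 = 368.
Holidays: Jun 2, 2069 (Sun); Aug 5, 2069 (Mon); Nov 4, 2069 (Mon); Jan 10, 2070 (Fri).
3 of the 4 holidays fall on weekdays; the rest are weekends and were already excluded.
Business days: 368 − 3 = 365.

365 working days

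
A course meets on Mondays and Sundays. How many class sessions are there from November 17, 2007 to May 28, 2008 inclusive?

November 17, 2007 is a Saturday.
That's 194 days from start to end, counting both.
194 = 7 × 27 + 5, so there are 27 full weeks plus 5 extra days.
Each full week contributes 2 days from the set (Mon, Sun): 27 × 2 = 54.
The 5 extra days are Saturday, Sunday, Monday, Tuesday, Wednesday — 2 of them qualify.
Total: 54 + 2 = 56.

56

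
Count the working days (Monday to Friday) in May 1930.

May 1, 1930 is a Thursday.
From May 1, 1930 to May 31, 1930 is 31 days inclusive.
31 = 7 × 4 + 3, so there are 4 full weeks plus 3 extra days.
Each full week contributes 5 weekdays (Mon–Fri): 4 × 5 = 20.
The 3 extra days are Thu, Fri, Sat — 2 of them qualify.
Total: 20 + 2 = 22.

22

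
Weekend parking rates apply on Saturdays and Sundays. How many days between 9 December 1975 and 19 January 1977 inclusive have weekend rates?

9 December 1975 is a Tuesday.
That's 408 days from start to end, counting both.
408 = 7 × 58 + 2, so there are 58 full weeks plus 2 extra days.
Each full week contributes 2 weekend days (Sat, Sun): 58 × 2 = 116.
The 2 extra days are Tuesday, Wednesday — none qualify.
Total: 116 + 0 = 116.

116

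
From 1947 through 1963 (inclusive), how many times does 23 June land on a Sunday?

2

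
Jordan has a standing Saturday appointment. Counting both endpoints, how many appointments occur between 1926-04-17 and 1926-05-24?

1926-04-17 is a Saturday.
The range spans 38 days (inclusive of both endpoints).
38 = 7 × 5 + 3, so there are 5 full weeks plus 3 extra days.
Each full week contributes one Saturday: 5 so far.
The 3 extra days are Sat, Sun, Mon — 1 of them qualifies.
Total: 5 + 1 = 6.

6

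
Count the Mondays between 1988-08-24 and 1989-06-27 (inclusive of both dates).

44

1988-08-24 is a Wednesday.
The range spans 308 days (inclusive of both endpoints).
308 = 7 × 44, so the span is exactly 44 full weeks.
Each full week contributes one Monday: 44 so far.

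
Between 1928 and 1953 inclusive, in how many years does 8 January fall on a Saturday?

3

Day of week of January 8 in each year:
1928: Sun, 1929: Tue, 1930: Wed, 1931: Thu, 1932: Fri, 1933: Sun, 1934: Mon, 1935: Tue, 1936: Wed, 1937: Fri, 1938: Sat ✓, 1939: Sun, 1940: Mon, 1941: Wed, 1942: Thu, 1943: Fri, 1944: Sat ✓, 1945: Mon, 1946: Tue, 1947: Wed, 1948: Thu, 1949: Sat ✓, 1950: Sun, 1951: Mon, 1952: Tue, 1953: Thu
Saturdays: 1938, 1944, 1949.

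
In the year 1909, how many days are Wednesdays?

1 January 1909 is a Friday.
The range spans 365 days (inclusive of both endpoints).
365 = 7 × 52 + 1, so there are 52 full weeks plus 1 extra day.
Each full week contributes one Wednesday: 52 so far.
The 1 extra day is Fri — none qualify.
Total: 52 + 0 = 52.

52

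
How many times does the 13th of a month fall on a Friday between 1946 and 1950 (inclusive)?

Friday-the-13ths by year:
1946: Sep, Dec
1947: Jun
1948: Feb, Aug
1949: May
1950: Jan, Oct

8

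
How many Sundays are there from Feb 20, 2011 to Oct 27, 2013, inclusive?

141 Sundays

Feb 20, 2011 is a Sunday.
From Feb 20, 2011 to Oct 27, 2013 is 981 days inclusive.
981 = 7 × 140 + 1, so there are 140 full weeks plus 1 extra day.
Each full week contributes one Sunday: 140 so far.
The 1 extra day is Sunday — 1 of them qualifies.
Total: 140 + 1 = 141.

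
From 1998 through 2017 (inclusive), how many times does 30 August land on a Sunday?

Day of week of August 30 in each year:
1998: Sun ✓, 1999: Mon, 2000: Wed, 2001: Thu, 2002: Fri, 2003: Sat, 2004: Mon, 2005: Tue, 2006: Wed, 2007: Thu, 2008: Sat, 2009: Sun ✓, 2010: Mon, 2011: Tue, 2012: Thu, 2013: Fri, 2014: Sat, 2015: Sun ✓, 2016: Tue, 2017: Wed
Sundays: 1998, 2009, 2015.

3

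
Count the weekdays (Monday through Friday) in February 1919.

1 February 1919 is a Saturday.
That's 28 days from start to end, counting both.
28 = 7 × 4, so the span is exactly 4 full weeks.
Each full week contributes 5 weekdays (Mon–Fri): 4 × 5 = 20.
Total: 20.

20 weekdays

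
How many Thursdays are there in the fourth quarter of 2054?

14

1 October 2054 is a Thursday.
That's 92 days from start to end, counting both.
92 = 7 × 13 + 1, so there are 13 full weeks plus 1 extra day.
Each full week contributes one Thursday: 13 so far.
The 1 extra day is Thu — 1 of them qualifies.
Total: 13 + 1 = 14.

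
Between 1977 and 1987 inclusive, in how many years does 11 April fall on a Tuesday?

1

Day of week of April 11 in each year:
1977: Mon, 1978: Tue ✓, 1979: Wed, 1980: Fri, 1981: Sat, 1982: Sun, 1983: Mon, 1984: Wed, 1985: Thu, 1986: Fri, 1987: Sat
Tuesdays: 1978.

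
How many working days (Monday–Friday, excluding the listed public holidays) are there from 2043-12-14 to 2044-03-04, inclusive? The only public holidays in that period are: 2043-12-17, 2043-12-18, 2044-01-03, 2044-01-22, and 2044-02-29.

56

2043-12-14 is a Monday.
The range spans 82 days (inclusive of both endpoints).
82 = 7 × 11 + 5, so there are 11 full weeks plus 5 extra days.
Each full week contributes 5 weekdays (Mon–Fri): 11 × 5 = 55.
The 5 extra days are Mon, Tue, Wed, Thu, Fri — 5 of them qualify.
Total: 55 + 5 = 60.
Holidays: 2043-12-17 (Thu); 2043-12-18 (Fri); 2044-01-03 (Sun); 2044-01-22 (Fri); 2044-02-29 (Mon).
4 of the 5 holidays fall on weekdays; the rest are weekends and were already excluded.
Business days: 60 − 4 = 56.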